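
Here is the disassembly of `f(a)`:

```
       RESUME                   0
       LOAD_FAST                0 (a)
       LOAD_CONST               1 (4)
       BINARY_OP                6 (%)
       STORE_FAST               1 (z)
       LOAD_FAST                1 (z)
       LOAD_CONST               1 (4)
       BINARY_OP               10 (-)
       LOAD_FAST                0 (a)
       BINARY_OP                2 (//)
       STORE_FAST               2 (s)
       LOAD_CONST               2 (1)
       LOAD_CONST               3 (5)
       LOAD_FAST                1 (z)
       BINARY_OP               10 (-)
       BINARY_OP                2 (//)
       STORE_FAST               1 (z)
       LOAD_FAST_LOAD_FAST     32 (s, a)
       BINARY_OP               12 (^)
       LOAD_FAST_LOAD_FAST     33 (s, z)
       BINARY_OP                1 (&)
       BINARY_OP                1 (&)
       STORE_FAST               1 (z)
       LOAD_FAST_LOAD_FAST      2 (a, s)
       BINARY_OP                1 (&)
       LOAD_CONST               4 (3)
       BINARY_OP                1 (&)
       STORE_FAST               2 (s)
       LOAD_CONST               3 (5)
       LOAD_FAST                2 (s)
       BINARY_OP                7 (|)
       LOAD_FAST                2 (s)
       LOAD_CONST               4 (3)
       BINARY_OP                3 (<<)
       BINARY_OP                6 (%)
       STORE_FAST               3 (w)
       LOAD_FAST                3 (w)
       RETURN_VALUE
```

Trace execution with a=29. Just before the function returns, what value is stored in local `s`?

1

LOAD_FAST a → push 29. Stack: [29]
LOAD_CONST → push 4. Stack: [29, 4]
BINARY_OP % → 29 % 4 = 1. Stack: [1]
STORE_FAST z → z=1. Stack: []
LOAD_FAST z → push 1. Stack: [1]
LOAD_CONST → push 4. Stack: [1, 4]
BINARY_OP - → 1 - 4 = -3. Stack: [-3]
LOAD_FAST a → push 29. Stack: [-3, 29]
BINARY_OP // → -3 // 29 = -1. Stack: [-1]
STORE_FAST s → s=-1. Stack: []
LOAD_CONST → push 1. Stack: [1]
LOAD_CONST → push 5. Stack: [1, 5]
LOAD_FAST z → push 1. Stack: [1, 5, 1]
BINARY_OP - → 5 - 1 = 4. Stack: [1, 4]
BINARY_OP // → 1 // 4 = 0. Stack: [0]
STORE_FAST z → z=0. Stack: []
LOAD_FAST_LOAD_FAST s,a → push -1,29. Stack: [-1, 29]
BINARY_OP ^ → -1 ^ 29 = -30. Stack: [-30]
LOAD_FAST_LOAD_FAST s,z → push -1,0. Stack: [-30, -1, 0]
BINARY_OP & → -1 & 0 = 0. Stack: [-30, 0]
BINARY_OP & → -30 & 0 = 0. Stack: [0]
STORE_FAST z → z=0. Stack: []
LOAD_FAST_LOAD_FAST a,s → push 29,-1. Stack: [29, -1]
BINARY_OP & → 29 & -1 = 29. Stack: [29]
LOAD_CONST → push 3. Stack: [29, 3]
BINARY_OP & → 29 & 3 = 1. Stack: [1]
STORE_FAST s → s=1. Stack: []
LOAD_CONST → push 5. Stack: [5]
LOAD_FAST s → push 1. Stack: [5, 1]
BINARY_OP | → 5 | 1 = 5. Stack: [5]
LOAD_FAST s → push 1. Stack: [5, 1]
LOAD_CONST → push 3. Stack: [5, 1, 3]
BINARY_OP << → 1 << 3 = 8. Stack: [5, 8]
BINARY_OP % → 5 % 8 = 5. Stack: [5]
STORE_FAST w → w=5. Stack: []
LOAD_FAST w → push 5. Stack: [5]
RETURN_VALUE → return 5.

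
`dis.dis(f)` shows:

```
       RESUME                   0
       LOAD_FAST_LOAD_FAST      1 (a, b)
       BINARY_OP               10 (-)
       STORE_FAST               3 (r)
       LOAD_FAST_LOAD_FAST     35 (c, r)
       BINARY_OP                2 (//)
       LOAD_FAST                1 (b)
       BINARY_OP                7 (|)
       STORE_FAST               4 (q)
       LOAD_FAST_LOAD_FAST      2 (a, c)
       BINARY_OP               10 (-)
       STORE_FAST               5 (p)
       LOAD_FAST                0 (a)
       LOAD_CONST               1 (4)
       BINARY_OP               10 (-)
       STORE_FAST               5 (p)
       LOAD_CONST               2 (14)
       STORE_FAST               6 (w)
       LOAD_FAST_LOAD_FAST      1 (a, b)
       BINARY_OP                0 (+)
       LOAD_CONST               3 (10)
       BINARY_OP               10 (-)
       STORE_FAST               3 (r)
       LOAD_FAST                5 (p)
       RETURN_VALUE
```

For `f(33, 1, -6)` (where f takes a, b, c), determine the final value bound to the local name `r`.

LOAD_FAST_LOAD_FAST a,b → push 33,1. Stack: [33, 1]
BINARY_OP - → 33 - 1 = 32. Stack: [32]
STORE_FAST r → r=32. Stack: []
LOAD_FAST_LOAD_FAST c,r → push -6,32. Stack: [-6, 32]
BINARY_OP // → -6 // 32 = -1. Stack: [-1]
LOAD_FAST b → push 1. Stack: [-1, 1]
BINARY_OP | → -1 | 1 = -1. Stack: [-1]
STORE_FAST q → q=-1. Stack: []
LOAD_FAST_LOAD_FAST a,c → push 33,-6. Stack: [33, -6]
BINARY_OP - → 33 - -6 = 39. Stack: [39]
STORE_FAST p → p=39. Stack: []
LOAD_FAST a → push 33. Stack: [33]
LOAD_CONST → push 4. Stack: [33, 4]
BINARY_OP - → 33 - 4 = 29. Stack: [29]
STORE_FAST p → p=29. Stack: []
LOAD_CONST → push 14. Stack: [14]
STORE_FAST w → w=14. Stack: []
LOAD_FAST_LOAD_FAST a,b → push 33,1. Stack: [33, 1]
BINARY_OP + → 33 + 1 = 34. Stack: [34]
LOAD_CONST → push 10. Stack: [34, 10]
BINARY_OP - → 34 - 10 = 24. Stack: [24]
STORE_FAST r → r=24. Stack: []
LOAD_FAST p → push 29. Stack: [29]
RETURN_VALUE → return 29.

24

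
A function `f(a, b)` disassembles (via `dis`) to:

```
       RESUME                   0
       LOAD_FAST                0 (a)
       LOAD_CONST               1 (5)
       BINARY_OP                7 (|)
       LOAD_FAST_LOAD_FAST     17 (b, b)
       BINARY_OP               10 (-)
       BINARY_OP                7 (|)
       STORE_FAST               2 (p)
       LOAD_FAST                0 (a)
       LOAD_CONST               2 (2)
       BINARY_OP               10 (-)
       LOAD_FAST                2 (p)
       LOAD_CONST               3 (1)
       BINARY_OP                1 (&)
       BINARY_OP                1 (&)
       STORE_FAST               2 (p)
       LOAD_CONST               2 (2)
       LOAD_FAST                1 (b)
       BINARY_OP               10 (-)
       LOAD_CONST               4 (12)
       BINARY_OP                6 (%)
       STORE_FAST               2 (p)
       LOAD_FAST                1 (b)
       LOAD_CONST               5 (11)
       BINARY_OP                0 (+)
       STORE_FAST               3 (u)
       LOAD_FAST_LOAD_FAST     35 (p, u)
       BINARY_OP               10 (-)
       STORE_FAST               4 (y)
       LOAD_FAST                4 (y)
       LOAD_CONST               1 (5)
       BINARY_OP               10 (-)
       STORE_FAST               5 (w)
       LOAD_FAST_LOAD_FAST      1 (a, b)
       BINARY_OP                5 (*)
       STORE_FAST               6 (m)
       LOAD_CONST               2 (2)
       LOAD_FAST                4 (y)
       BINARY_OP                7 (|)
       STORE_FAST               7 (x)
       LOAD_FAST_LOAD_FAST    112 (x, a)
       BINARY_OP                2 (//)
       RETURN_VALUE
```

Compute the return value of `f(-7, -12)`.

LOAD_FAST a → push -7. Stack: [-7]
LOAD_CONST → push 5. Stack: [-7, 5]
BINARY_OP | → -7 | 5 = -3. Stack: [-3]
LOAD_FAST_LOAD_FAST b,b → push -12,-12. Stack: [-3, -12, -12]
BINARY_OP - → -12 - -12 = 0. Stack: [-3, 0]
BINARY_OP | → -3 | 0 = -3. Stack: [-3]
STORE_FAST p → p=-3. Stack: []
LOAD_FAST a → push -7. Stack: [-7]
LOAD_CONST → push 2. Stack: [-7, 2]
BINARY_OP - → -7 - 2 = -9. Stack: [-9]
LOAD_FAST p → push -3. Stack: [-9, -3]
LOAD_CONST → push 1. Stack: [-9, -3, 1]
BINARY_OP & → -3 & 1 = 1. Stack: [-9, 1]
BINARY_OP & → -9 & 1 = 1. Stack: [1]
STORE_FAST p → p=1. Stack: []
LOAD_CONST → push 2. Stack: [2]
LOAD_FAST b → push -12. Stack: [2, -12]
BINARY_OP - → 2 - -12 = 14. Stack: [14]
LOAD_CONST → push 12. Stack: [14, 12]
BINARY_OP % → 14 % 12 = 2. Stack: [2]
STORE_FAST p → p=2. Stack: []
LOAD_FAST b → push -12. Stack: [-12]
LOAD_CONST → push 11. Stack: [-12, 11]
BINARY_OP + → -12 + 11 = -1. Stack: [-1]
STORE_FAST u → u=-1. Stack: []
LOAD_FAST_LOAD_FAST p,u → push 2,-1. Stack: [2, -1]
BINARY_OP - → 2 - -1 = 3. Stack: [3]
STORE_FAST y → y=3. Stack: []
LOAD_FAST y → push 3. Stack: [3]
LOAD_CONST → push 5. Stack: [3, 5]
BINARY_OP - → 3 - 5 = -2. Stack: [-2]
STORE_FAST w → w=-2. Stack: []
LOAD_FAST_LOAD_FAST a,b → push -7,-12. Stack: [-7, -12]
BINARY_OP * → -7 * -12 = 84. Stack: [84]
STORE_FAST m → m=84. Stack: []
LOAD_CONST → push 2. Stack: [2]
LOAD_FAST y → push 3. Stack: [2, 3]
BINARY_OP | → 2 | 3 = 3. Stack: [3]
STORE_FAST x → x=3. Stack: []
LOAD_FAST_LOAD_FAST x,a → push 3,-7. Stack: [3, -7]
BINARY_OP // → 3 // -7 = -1. Stack: [-1]
RETURN_VALUE → return -1.

-1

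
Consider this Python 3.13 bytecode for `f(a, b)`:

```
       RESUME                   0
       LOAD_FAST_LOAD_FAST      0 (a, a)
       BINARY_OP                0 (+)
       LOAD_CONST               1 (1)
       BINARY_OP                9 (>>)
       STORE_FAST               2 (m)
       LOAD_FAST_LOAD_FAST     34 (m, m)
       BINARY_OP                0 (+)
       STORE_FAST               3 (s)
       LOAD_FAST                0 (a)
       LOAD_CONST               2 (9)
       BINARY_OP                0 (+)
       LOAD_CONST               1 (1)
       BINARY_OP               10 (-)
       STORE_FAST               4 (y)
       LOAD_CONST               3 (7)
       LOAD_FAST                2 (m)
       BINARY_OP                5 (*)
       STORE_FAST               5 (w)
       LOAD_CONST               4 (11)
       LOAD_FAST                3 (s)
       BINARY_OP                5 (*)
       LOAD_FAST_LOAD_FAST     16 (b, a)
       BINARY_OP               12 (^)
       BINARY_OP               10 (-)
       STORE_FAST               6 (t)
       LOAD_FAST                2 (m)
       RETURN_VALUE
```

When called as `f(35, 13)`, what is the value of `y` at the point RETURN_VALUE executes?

LOAD_FAST_LOAD_FAST a,a → push 35,35. Stack: [35, 35]
BINARY_OP + → 35 + 35 = 70. Stack: [70]
LOAD_CONST → push 1. Stack: [70, 1]
BINARY_OP >> → 70 >> 1 = 35. Stack: [35]
STORE_FAST m → m=35. Stack: []
LOAD_FAST_LOAD_FAST m,m → push 35,35. Stack: [35, 35]
BINARY_OP + → 35 + 35 = 70. Stack: [70]
STORE_FAST s → s=70. Stack: []
LOAD_FAST a → push 35. Stack: [35]
LOAD_CONST → push 9. Stack: [35, 9]
BINARY_OP + → 35 + 9 = 44. Stack: [44]
LOAD_CONST → push 1. Stack: [44, 1]
BINARY_OP - → 44 - 1 = 43. Stack: [43]
STORE_FAST y → y=43. Stack: []
LOAD_CONST → push 7. Stack: [7]
LOAD_FAST m → push 35. Stack: [7, 35]
BINARY_OP * → 7 * 35 = 245. Stack: [245]
STORE_FAST w → w=245. Stack: []
LOAD_CONST → push 11. Stack: [11]
LOAD_FAST s → push 70. Stack: [11, 70]
BINARY_OP * → 11 * 70 = 770. Stack: [770]
LOAD_FAST_LOAD_FAST b,a → push 13,35. Stack: [770, 13, 35]
BINARY_OP ^ → 13 ^ 35 = 46. Stack: [770, 46]
BINARY_OP - → 770 - 46 = 724. Stack: [724]
STORE_FAST t → t=724. Stack: []
LOAD_FAST m → push 35. Stack: [35]
RETURN_VALUE → return 35.

43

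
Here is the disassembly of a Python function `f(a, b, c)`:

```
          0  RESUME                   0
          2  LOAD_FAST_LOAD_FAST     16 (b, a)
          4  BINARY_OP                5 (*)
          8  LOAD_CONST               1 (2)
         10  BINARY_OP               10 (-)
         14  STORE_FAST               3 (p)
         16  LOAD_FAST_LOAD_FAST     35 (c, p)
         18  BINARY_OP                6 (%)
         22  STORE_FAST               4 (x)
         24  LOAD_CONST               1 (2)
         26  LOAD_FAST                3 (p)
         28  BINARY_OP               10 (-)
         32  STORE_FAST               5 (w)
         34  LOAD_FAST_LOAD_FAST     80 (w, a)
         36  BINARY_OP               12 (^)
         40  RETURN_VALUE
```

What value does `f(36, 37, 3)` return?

-1292

LOAD_FAST_LOAD_FAST b,a → push 37,36. Stack: [37, 36]
BINARY_OP * → 37 * 36 = 1332. Stack: [1332]
LOAD_CONST → push 2. Stack: [1332, 2]
BINARY_OP - → 1332 - 2 = 1330. Stack: [1330]
STORE_FAST p → p=1330. Stack: []
LOAD_FAST_LOAD_FAST c,p → push 3,1330. Stack: [3, 1330]
BINARY_OP % → 3 % 1330 = 3. Stack: [3]
STORE_FAST x → x=3. Stack: []
LOAD_CONST → push 2. Stack: [2]
LOAD_FAST p → push 1330. Stack: [2, 1330]
BINARY_OP - → 2 - 1330 = -1328. Stack: [-1328]
STORE_FAST w → w=-1328. Stack: []
LOAD_FAST_LOAD_FAST w,a → push -1328,36. Stack: [-1328, 36]
BINARY_OP ^ → -1328 ^ 36 = -1292. Stack: [-1292]
RETURN_VALUE → return -1292.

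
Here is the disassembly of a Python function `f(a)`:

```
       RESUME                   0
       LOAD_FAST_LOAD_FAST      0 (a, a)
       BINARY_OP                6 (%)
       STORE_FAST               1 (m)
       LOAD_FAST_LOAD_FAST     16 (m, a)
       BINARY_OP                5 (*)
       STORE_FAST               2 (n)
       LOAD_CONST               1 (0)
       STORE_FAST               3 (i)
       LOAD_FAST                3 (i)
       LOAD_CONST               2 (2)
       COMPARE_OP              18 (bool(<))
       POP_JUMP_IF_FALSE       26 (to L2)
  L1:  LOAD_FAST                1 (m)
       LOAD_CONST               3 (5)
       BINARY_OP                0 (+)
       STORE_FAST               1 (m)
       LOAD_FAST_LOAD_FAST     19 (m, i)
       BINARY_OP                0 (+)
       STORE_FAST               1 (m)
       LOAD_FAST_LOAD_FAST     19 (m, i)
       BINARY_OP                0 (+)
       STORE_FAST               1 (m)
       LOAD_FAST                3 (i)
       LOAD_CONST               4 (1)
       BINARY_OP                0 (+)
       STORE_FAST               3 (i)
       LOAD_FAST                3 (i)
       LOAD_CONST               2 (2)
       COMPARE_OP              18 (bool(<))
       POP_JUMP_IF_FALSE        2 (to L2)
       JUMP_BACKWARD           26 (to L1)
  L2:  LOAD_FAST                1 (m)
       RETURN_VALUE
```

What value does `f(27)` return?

12

LOAD_FAST_LOAD_FAST a,a → push 27,27. Stack: [27, 27]
BINARY_OP % → 27 % 27 = 0. Stack: [0]
STORE_FAST m → m=0. Stack: []
LOAD_FAST_LOAD_FAST m,a → push 0,27. Stack: [0, 27]
BINARY_OP * → 0 * 27 = 0. Stack: [0]
STORE_FAST n → n=0. Stack: []
LOAD_CONST → push 0. Stack: [0]
STORE_FAST i → i=0. Stack: []
LOAD_FAST i → push 0. Stack: [0]
LOAD_CONST → push 2. Stack: [0, 2]
COMPARE_OP bool(<) → 0 vs 2 = True. Stack: [True]
POP_JUMP_IF_FALSE → pop True; no jump. Stack: []
LOAD_FAST m → push 0. Stack: [0]
LOAD_CONST → push 5. Stack: [0, 5]
BINARY_OP + → 0 + 5 = 5. Stack: [5]
STORE_FAST m → m=5. Stack: []
LOAD_FAST_LOAD_FAST m,i → push 5,0. Stack: [5, 0]
BINARY_OP + → 5 + 0 = 5. Stack: [5]
STORE_FAST m → m=5. Stack: []
LOAD_FAST_LOAD_FAST m,i → push 5,0. Stack: [5, 0]
BINARY_OP + → 5 + 0 = 5. Stack: [5]
STORE_FAST m → m=5. Stack: []
LOAD_FAST i → push 0. Stack: [0]
LOAD_CONST → push 1. Stack: [0, 1]
BINARY_OP + → 0 + 1 = 1. Stack: [1]
STORE_FAST i → i=1. Stack: []
LOAD_FAST i → push 1. Stack: [1]
LOAD_CONST → push 2. Stack: [1, 2]
COMPARE_OP bool(<) → 1 vs 2 = True. Stack: [True]
POP_JUMP_IF_FALSE → pop True; no jump. Stack: []
LOAD_FAST m → push 5. Stack: [5]
LOAD_CONST → push 5. Stack: [5, 5]
BINARY_OP + → 5 + 5 = 10. Stack: [10]
STORE_FAST m → m=10. Stack: []
LOAD_FAST_LOAD_FAST m,i → push 10,1. Stack: [10, 1]
BINARY_OP + → 10 + 1 = 11. Stack: [11]
STORE_FAST m → m=11. Stack: []
LOAD_FAST_LOAD_FAST m,i → push 11,1. Stack: [11, 1]
BINARY_OP + → 11 + 1 = 12. Stack: [12]
STORE_FAST m → m=12. Stack: []
LOAD_FAST i → push 1. Stack: [1]
LOAD_CONST → push 1. Stack: [1, 1]
BINARY_OP + → 1 + 1 = 2. Stack: [2]
STORE_FAST i → i=2. Stack: []
LOAD_FAST i → push 2. Stack: [2]
LOAD_CONST → push 2. Stack: [2, 2]
COMPARE_OP bool(<) → 2 vs 2 = False. Stack: [False]
POP_JUMP_IF_FALSE → pop False; jump. Stack: []
LOAD_FAST m → push 12. Stack: [12]
RETURN_VALUE → return 12.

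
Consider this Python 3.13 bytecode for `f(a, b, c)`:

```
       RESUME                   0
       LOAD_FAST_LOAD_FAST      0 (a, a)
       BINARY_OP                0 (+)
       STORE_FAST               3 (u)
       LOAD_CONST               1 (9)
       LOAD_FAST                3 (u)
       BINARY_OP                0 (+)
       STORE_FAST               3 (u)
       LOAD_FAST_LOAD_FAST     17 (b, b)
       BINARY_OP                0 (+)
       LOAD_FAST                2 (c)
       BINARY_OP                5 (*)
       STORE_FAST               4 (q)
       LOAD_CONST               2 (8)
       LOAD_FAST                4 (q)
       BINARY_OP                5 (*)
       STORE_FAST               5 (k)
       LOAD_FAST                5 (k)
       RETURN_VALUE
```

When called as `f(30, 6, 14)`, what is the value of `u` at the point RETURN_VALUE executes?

LOAD_FAST_LOAD_FAST a,a → push 30,30. Stack: [30, 30]
BINARY_OP + → 30 + 30 = 60. Stack: [60]
STORE_FAST u → u=60. Stack: []
LOAD_CONST → push 9. Stack: [9]
LOAD_FAST u → push 60. Stack: [9, 60]
BINARY_OP + → 9 + 60 = 69. Stack: [69]
STORE_FAST u → u=69. Stack: []
LOAD_FAST_LOAD_FAST b,b → push 6,6. Stack: [6, 6]
BINARY_OP + → 6 + 6 = 12. Stack: [12]
LOAD_FAST c → push 14. Stack: [12, 14]
BINARY_OP * → 12 * 14 = 168. Stack: [168]
STORE_FAST q → q=168. Stack: []
LOAD_CONST → push 8. Stack: [8]
LOAD_FAST q → push 168. Stack: [8, 168]
BINARY_OP * → 8 * 168 = 1344. Stack: [1344]
STORE_FAST k → k=1344. Stack: []
LOAD_FAST k → push 1344. Stack: [1344]
RETURN_VALUE → return 1344.

69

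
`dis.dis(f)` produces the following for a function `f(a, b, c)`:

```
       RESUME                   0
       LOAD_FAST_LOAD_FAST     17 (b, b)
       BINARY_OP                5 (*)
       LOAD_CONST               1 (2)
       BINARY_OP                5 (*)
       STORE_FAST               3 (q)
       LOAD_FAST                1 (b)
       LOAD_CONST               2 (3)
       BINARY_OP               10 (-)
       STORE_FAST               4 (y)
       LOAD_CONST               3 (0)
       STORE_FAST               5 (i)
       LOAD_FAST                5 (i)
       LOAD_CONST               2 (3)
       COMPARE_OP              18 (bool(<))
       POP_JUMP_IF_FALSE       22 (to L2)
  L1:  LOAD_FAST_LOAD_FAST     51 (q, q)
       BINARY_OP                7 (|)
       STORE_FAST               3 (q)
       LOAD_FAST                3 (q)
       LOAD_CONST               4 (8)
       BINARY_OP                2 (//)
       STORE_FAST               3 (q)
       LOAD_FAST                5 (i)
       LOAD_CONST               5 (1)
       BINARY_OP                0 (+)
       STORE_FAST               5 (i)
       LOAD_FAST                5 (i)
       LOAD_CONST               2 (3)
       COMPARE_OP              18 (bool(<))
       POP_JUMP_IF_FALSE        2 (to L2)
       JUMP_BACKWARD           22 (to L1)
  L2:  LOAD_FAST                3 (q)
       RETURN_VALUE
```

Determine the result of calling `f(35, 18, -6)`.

1

LOAD_FAST_LOAD_FAST b,b → push 18,18. Stack: [18, 18]
BINARY_OP * → 18 * 18 = 324. Stack: [324]
LOAD_CONST → push 2. Stack: [324, 2]
BINARY_OP * → 324 * 2 = 648. Stack: [648]
STORE_FAST q → q=648. Stack: []
LOAD_FAST b → push 18. Stack: [18]
LOAD_CONST → push 3. Stack: [18, 3]
BINARY_OP - → 18 - 3 = 15. Stack: [15]
STORE_FAST y → y=15. Stack: []
LOAD_CONST → push 0. Stack: [0]
STORE_FAST i → i=0. Stack: []
LOAD_FAST i → push 0. Stack: [0]
LOAD_CONST → push 3. Stack: [0, 3]
COMPARE_OP bool(<) → 0 vs 3 = True. Stack: [True]
POP_JUMP_IF_FALSE → pop True; no jump. Stack: []
LOAD_FAST_LOAD_FAST q,q → push 648,648. Stack: [648, 648]
BINARY_OP | → 648 | 648 = 648. Stack: [648]
STORE_FAST q → q=648. Stack: []
LOAD_FAST q → push 648. Stack: [648]
LOAD_CONST → push 8. Stack: [648, 8]
BINARY_OP // → 648 // 8 = 81. Stack: [81]
STORE_FAST q → q=81. Stack: []
LOAD_FAST i → push 0. Stack: [0]
LOAD_CONST → push 1. Stack: [0, 1]
BINARY_OP + → 0 + 1 = 1. Stack: [1]
STORE_FAST i → i=1. Stack: []
LOAD_FAST i → push 1. Stack: [1]
LOAD_CONST → push 3. Stack: [1, 3]
COMPARE_OP bool(<) → 1 vs 3 = True. Stack: [True]
POP_JUMP_IF_FALSE → pop True; no jump. Stack: []
LOAD_FAST_LOAD_FAST q,q → push 81,81. Stack: [81, 81]
BINARY_OP | → 81 | 81 = 81. Stack: [81]
STORE_FAST q → q=81. Stack: []
LOAD_FAST q → push 81. Stack: [81]
LOAD_CONST → push 8. Stack: [81, 8]
BINARY_OP // → 81 // 8 = 10. Stack: [10]
STORE_FAST q → q=10. Stack: []
LOAD_FAST i → push 1. Stack: [1]
LOAD_CONST → push 1. Stack: [1, 1]
BINARY_OP + → 1 + 1 = 2. Stack: [2]
STORE_FAST i → i=2. Stack: []
LOAD_FAST i → push 2. Stack: [2]
LOAD_CONST → push 3. Stack: [2, 3]
COMPARE_OP bool(<) → 2 vs 3 = True. Stack: [True]
POP_JUMP_IF_FALSE → pop True; no jump. Stack: []
LOAD_FAST_LOAD_FAST q,q → push 10,10. Stack: [10, 10]
BINARY_OP | → 10 | 10 = 10. Stack: [10]
STORE_FAST q → q=10. Stack: []
LOAD_FAST q → push 10. Stack: [10]
LOAD_CONST → push 8. Stack: [10, 8]
BINARY_OP // → 10 // 8 = 1. Stack: [1]
STORE_FAST q → q=1. Stack: []
LOAD_FAST i → push 2. Stack: [2]
LOAD_CONST → push 1. Stack: [2, 1]
BINARY_OP + → 2 + 1 = 3. Stack: [3]
STORE_FAST i → i=3. Stack: []
LOAD_FAST i → push 3. Stack: [3]
LOAD_CONST → push 3. Stack: [3, 3]
COMPARE_OP bool(<) → 3 vs 3 = False. Stack: [False]
POP_JUMP_IF_FALSE → pop False; jump. Stack: []
LOAD_FAST q → push 1. Stack: [1]
RETURN_VALUE → return 1.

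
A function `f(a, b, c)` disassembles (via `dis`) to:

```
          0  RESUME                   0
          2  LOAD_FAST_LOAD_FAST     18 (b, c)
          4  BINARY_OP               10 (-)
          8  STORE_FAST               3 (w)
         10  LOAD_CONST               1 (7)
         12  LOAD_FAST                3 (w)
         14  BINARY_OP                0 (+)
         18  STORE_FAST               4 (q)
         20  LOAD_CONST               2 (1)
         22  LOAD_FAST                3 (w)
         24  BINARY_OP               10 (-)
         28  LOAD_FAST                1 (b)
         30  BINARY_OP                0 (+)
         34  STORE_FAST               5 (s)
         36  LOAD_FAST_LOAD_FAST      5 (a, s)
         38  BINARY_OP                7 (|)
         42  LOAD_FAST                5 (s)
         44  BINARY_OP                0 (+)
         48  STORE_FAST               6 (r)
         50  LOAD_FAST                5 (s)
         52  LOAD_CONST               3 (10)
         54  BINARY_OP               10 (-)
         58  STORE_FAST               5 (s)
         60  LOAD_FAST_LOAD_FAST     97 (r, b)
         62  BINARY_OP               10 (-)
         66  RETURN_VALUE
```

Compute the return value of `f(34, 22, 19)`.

LOAD_FAST_LOAD_FAST b,c → push 22,19. Stack: [22, 19]
BINARY_OP - → 22 - 19 = 3. Stack: [3]
STORE_FAST w → w=3. Stack: []
LOAD_CONST → push 7. Stack: [7]
LOAD_FAST w → push 3. Stack: [7, 3]
BINARY_OP + → 7 + 3 = 10. Stack: [10]
STORE_FAST q → q=10. Stack: []
LOAD_CONST → push 1. Stack: [1]
LOAD_FAST w → push 3. Stack: [1, 3]
BINARY_OP - → 1 - 3 = -2. Stack: [-2]
LOAD_FAST b → push 22. Stack: [-2, 22]
BINARY_OP + → -2 + 22 = 20. Stack: [20]
STORE_FAST s → s=20. Stack: []
LOAD_FAST_LOAD_FAST a,s → push 34,20. Stack: [34, 20]
BINARY_OP | → 34 | 20 = 54. Stack: [54]
LOAD_FAST s → push 20. Stack: [54, 20]
BINARY_OP + → 54 + 20 = 74. Stack: [74]
STORE_FAST r → r=74. Stack: []
LOAD_FAST s → push 20. Stack: [20]
LOAD_CONST → push 10. Stack: [20, 10]
BINARY_OP - → 20 - 10 = 10. Stack: [10]
STORE_FAST s → s=10. Stack: []
LOAD_FAST_LOAD_FAST r,b → push 74,22. Stack: [74, 22]
BINARY_OP - → 74 - 22 = 52. Stack: [52]
RETURN_VALUE → return 52.

52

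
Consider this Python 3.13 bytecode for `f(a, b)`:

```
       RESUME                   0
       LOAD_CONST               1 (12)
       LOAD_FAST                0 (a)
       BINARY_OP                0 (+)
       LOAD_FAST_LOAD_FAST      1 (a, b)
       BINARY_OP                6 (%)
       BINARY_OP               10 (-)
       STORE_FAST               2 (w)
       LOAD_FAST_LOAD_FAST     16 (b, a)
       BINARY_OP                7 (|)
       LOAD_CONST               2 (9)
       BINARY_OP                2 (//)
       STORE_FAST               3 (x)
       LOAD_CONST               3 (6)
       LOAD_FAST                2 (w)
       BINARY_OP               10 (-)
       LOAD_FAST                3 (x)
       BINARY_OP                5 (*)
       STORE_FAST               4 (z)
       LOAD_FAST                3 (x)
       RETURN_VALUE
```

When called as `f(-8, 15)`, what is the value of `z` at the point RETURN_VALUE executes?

LOAD_CONST → push 12. Stack: [12]
LOAD_FAST a → push -8. Stack: [12, -8]
BINARY_OP + → 12 + -8 = 4. Stack: [4]
LOAD_FAST_LOAD_FAST a,b → push -8,15. Stack: [4, -8, 15]
BINARY_OP % → -8 % 15 = 7. Stack: [4, 7]
BINARY_OP - → 4 - 7 = -3. Stack: [-3]
STORE_FAST w → w=-3. Stack: []
LOAD_FAST_LOAD_FAST b,a → push 15,-8. Stack: [15, -8]
BINARY_OP | → 15 | -8 = -1. Stack: [-1]
LOAD_CONST → push 9. Stack: [-1, 9]
BINARY_OP // → -1 // 9 = -1. Stack: [-1]
STORE_FAST x → x=-1. Stack: []
LOAD_CONST → push 6. Stack: [6]
LOAD_FAST w → push -3. Stack: [6, -3]
BINARY_OP - → 6 - -3 = 9. Stack: [9]
LOAD_FAST x → push -1. Stack: [9, -1]
BINARY_OP * → 9 * -1 = -9. Stack: [-9]
STORE_FAST z → z=-9. Stack: []
LOAD_FAST x → push -1. Stack: [-1]
RETURN_VALUE → return -1.

-9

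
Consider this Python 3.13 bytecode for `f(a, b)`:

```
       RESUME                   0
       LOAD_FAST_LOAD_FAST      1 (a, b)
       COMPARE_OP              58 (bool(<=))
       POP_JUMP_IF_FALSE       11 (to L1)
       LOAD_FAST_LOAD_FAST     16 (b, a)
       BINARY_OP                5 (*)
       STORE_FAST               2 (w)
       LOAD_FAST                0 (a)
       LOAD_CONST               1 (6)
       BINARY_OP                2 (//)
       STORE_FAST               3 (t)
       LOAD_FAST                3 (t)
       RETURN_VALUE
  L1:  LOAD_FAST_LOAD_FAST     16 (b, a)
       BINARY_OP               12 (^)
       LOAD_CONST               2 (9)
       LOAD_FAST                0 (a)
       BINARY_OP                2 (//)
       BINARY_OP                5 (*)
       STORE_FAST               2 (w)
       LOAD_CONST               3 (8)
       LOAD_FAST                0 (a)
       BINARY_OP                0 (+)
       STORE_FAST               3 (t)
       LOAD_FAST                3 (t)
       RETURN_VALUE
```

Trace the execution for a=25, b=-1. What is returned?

LOAD_FAST_LOAD_FAST a,b → push 25,-1. Stack: [25, -1]
COMPARE_OP bool(<=) → 25 vs -1 = False. Stack: [False]
POP_JUMP_IF_FALSE → pop False; jump. Stack: []
LOAD_FAST_LOAD_FAST b,a → push -1,25. Stack: [-1, 25]
BINARY_OP ^ → -1 ^ 25 = -26. Stack: [-26]
LOAD_CONST → push 9. Stack: [-26, 9]
LOAD_FAST a → push 25. Stack: [-26, 9, 25]
BINARY_OP // → 9 // 25 = 0. Stack: [-26, 0]
BINARY_OP * → -26 * 0 = 0. Stack: [0]
STORE_FAST w → w=0. Stack: []
LOAD_CONST → push 8. Stack: [8]
LOAD_FAST a → push 25. Stack: [8, 25]
BINARY_OP + → 8 + 25 = 33. Stack: [33]
STORE_FAST t → t=33. Stack: []
LOAD_FAST t → push 33. Stack: [33]
RETURN_VALUE → return 33.

33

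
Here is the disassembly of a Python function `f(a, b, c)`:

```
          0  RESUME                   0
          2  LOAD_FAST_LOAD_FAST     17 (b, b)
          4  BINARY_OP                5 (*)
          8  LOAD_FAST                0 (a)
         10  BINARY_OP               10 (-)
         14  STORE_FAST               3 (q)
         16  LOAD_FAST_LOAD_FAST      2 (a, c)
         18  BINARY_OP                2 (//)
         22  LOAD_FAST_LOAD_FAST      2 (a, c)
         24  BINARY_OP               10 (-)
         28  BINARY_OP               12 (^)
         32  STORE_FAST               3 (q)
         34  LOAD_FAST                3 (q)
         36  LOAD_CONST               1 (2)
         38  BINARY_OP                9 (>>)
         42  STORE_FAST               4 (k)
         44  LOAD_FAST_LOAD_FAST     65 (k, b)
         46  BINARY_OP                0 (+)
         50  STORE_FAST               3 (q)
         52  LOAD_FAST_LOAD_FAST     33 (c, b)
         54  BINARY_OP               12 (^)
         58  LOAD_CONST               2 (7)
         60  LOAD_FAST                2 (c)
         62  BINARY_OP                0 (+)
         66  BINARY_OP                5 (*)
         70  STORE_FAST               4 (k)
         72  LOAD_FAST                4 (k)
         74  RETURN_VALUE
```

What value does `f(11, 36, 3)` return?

390

LOAD_FAST_LOAD_FAST b,b → push 36,36. Stack: [36, 36]
BINARY_OP * → 36 * 36 = 1296. Stack: [1296]
LOAD_FAST a → push 11. Stack: [1296, 11]
BINARY_OP - → 1296 - 11 = 1285. Stack: [1285]
STORE_FAST q → q=1285. Stack: []
LOAD_FAST_LOAD_FAST a,c → push 11,3. Stack: [11, 3]
BINARY_OP // → 11 // 3 = 3. Stack: [3]
LOAD_FAST_LOAD_FAST a,c → push 11,3. Stack: [3, 11, 3]
BINARY_OP - → 11 - 3 = 8. Stack: [3, 8]
BINARY_OP ^ → 3 ^ 8 = 11. Stack: [11]
STORE_FAST q → q=11. Stack: []
LOAD_FAST q → push 11. Stack: [11]
LOAD_CONST → push 2. Stack: [11, 2]
BINARY_OP >> → 11 >> 2 = 2. Stack: [2]
STORE_FAST k → k=2. Stack: []
LOAD_FAST_LOAD_FAST k,b → push 2,36. Stack: [2, 36]
BINARY_OP + → 2 + 36 = 38. Stack: [38]
STORE_FAST q → q=38. Stack: []
LOAD_FAST_LOAD_FAST c,b → push 3,36. Stack: [3, 36]
BINARY_OP ^ → 3 ^ 36 = 39. Stack: [39]
LOAD_CONST → push 7. Stack: [39, 7]
LOAD_FAST c → push 3. Stack: [39, 7, 3]
BINARY_OP + → 7 + 3 = 10. Stack: [39, 10]
BINARY_OP * → 39 * 10 = 390. Stack: [390]
STORE_FAST k → k=390. Stack: []
LOAD_FAST k → push 390. Stack: [390]
RETURN_VALUE → return 390.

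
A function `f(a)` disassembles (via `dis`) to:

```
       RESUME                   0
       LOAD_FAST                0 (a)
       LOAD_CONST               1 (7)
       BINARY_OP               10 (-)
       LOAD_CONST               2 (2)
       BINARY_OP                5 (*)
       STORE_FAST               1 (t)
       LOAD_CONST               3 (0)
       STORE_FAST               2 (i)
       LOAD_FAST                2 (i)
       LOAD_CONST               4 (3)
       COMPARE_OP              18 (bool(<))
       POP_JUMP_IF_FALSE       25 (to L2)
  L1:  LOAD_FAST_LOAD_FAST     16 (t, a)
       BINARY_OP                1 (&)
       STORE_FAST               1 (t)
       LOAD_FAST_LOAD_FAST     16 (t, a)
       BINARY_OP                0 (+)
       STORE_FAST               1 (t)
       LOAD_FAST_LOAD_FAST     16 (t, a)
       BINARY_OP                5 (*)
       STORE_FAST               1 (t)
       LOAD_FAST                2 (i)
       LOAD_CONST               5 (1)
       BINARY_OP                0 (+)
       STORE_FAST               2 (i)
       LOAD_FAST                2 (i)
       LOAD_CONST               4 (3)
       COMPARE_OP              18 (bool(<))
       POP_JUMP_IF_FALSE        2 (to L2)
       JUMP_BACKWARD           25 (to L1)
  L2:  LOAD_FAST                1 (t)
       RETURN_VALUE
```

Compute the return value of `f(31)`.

LOAD_FAST a → push 31
LOAD_CONST → push 7
BINARY_OP - → 31 - 7 = 24
LOAD_CONST → push 2
BINARY_OP * → 24 * 2 = 48
STORE_FAST t → t=48
LOAD_CONST → push 0
STORE_FAST i → i=0
LOAD_FAST i → push 0
LOAD_CONST → push 3
COMPARE_OP bool(<) → 0 vs 3 = True
POP_JUMP_IF_FALSE → pop True; no jump
LOAD_FAST_LOAD_FAST t,a → push 48,31
BINARY_OP & → 48 & 31 = 16
STORE_FAST t → t=16
LOAD_FAST_LOAD_FAST t,a → push 16,31
BINARY_OP + → 16 + 31 = 47
STORE_FAST t → t=47
LOAD_FAST_LOAD_FAST t,a → push 47,31
BINARY_OP * → 47 * 31 = 1457
STORE_FAST t → t=1457
LOAD_FAST i → push 0
LOAD_CONST → push 1
BINARY_OP + → 0 + 1 = 1
STORE_FAST i → i=1
LOAD_FAST i → push 1
LOAD_CONST → push 3
COMPARE_OP bool(<) → 1 vs 3 = True
POP_JUMP_IF_FALSE → pop True; no jump
LOAD_FAST_LOAD_FAST t,a → push 1457,31
BINARY_OP & → 1457 & 31 = 17
STORE_FAST t → t=17
LOAD_FAST_LOAD_FAST t,a → push 17,31
BINARY_OP + → 17 + 31 = 48
STORE_FAST t → t=48
LOAD_FAST_LOAD_FAST t,a → push 48,31
BINARY_OP * → 48 * 31 = 1488
STORE_FAST t → t=1488
LOAD_FAST i → push 1
LOAD_CONST → push 1
BINARY_OP + → 1 + 1 = 2
STORE_FAST i → i=2
LOAD_FAST i → push 2
LOAD_CONST → push 3
COMPARE_OP bool(<) → 2 vs 3 = True
POP_JUMP_IF_FALSE → pop True; no jump
LOAD_FAST_LOAD_FAST t,a → push 1488,31
BINARY_OP & → 1488 & 31 = 16
STORE_FAST t → t=16
LOAD_FAST_LOAD_FAST t,a → push 16,31
BINARY_OP + → 16 + 31 = 47
STORE_FAST t → t=47
LOAD_FAST_LOAD_FAST t,a → push 47,31
BINARY_OP * → 47 * 31 = 1457
STORE_FAST t → t=1457
LOAD_FAST i → push 2
LOAD_CONST → push 1
BINARY_OP + → 2 + 1 = 3
STORE_FAST i → i=3
LOAD_FAST i → push 3
LOAD_CONST → push 3
COMPARE_OP bool(<) → 3 vs 3 = False
POP_JUMP_IF_FALSE → pop False; jump
LOAD_FAST t → push 1457
RETURN_VALUE → return 1457.

1457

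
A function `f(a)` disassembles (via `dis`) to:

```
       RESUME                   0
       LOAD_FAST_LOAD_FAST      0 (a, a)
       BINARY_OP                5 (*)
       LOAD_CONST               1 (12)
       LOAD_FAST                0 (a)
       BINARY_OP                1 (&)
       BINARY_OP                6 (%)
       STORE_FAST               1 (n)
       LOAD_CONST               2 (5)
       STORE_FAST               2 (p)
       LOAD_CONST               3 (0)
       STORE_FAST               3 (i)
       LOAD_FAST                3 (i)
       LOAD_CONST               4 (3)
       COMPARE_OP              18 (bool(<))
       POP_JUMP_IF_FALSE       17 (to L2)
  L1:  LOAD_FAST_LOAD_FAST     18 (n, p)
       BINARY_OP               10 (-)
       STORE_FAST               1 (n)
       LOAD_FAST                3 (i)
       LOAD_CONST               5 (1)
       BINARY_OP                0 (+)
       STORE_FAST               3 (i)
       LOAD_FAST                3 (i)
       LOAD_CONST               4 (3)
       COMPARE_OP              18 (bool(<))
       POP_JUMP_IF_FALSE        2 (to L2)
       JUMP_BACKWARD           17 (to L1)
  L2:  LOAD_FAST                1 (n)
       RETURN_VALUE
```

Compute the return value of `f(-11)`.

-14

LOAD_FAST_LOAD_FAST a,a → push -11,-11. Stack: [-11, -11]
BINARY_OP * → -11 * -11 = 121. Stack: [121]
LOAD_CONST → push 12. Stack: [121, 12]
LOAD_FAST a → push -11. Stack: [121, 12, -11]
BINARY_OP & → 12 & -11 = 4. Stack: [121, 4]
BINARY_OP % → 121 % 4 = 1. Stack: [1]
STORE_FAST n → n=1. Stack: []
LOAD_CONST → push 5. Stack: [5]
STORE_FAST p → p=5. Stack: []
LOAD_CONST → push 0. Stack: [0]
STORE_FAST i → i=0. Stack: []
LOAD_FAST i → push 0. Stack: [0]
LOAD_CONST → push 3. Stack: [0, 3]
COMPARE_OP bool(<) → 0 vs 3 = True. Stack: [True]
POP_JUMP_IF_FALSE → pop True; no jump. Stack: []
LOAD_FAST_LOAD_FAST n,p → push 1,5. Stack: [1, 5]
BINARY_OP - → 1 - 5 = -4. Stack: [-4]
STORE_FAST n → n=-4. Stack: []
LOAD_FAST i → push 0. Stack: [0]
LOAD_CONST → push 1. Stack: [0, 1]
BINARY_OP + → 0 + 1 = 1. Stack: [1]
STORE_FAST i → i=1. Stack: []
LOAD_FAST i → push 1. Stack: [1]
LOAD_CONST → push 3. Stack: [1, 3]
COMPARE_OP bool(<) → 1 vs 3 = True. Stack: [True]
POP_JUMP_IF_FALSE → pop True; no jump. Stack: []
LOAD_FAST_LOAD_FAST n,p → push -4,5. Stack: [-4, 5]
BINARY_OP - → -4 - 5 = -9. Stack: [-9]
STORE_FAST n → n=-9. Stack: []
LOAD_FAST i → push 1. Stack: [1]
LOAD_CONST → push 1. Stack: [1, 1]
BINARY_OP + → 1 + 1 = 2. Stack: [2]
STORE_FAST i → i=2. Stack: []
LOAD_FAST i → push 2. Stack: [2]
LOAD_CONST → push 3. Stack: [2, 3]
COMPARE_OP bool(<) → 2 vs 3 = True. Stack: [True]
POP_JUMP_IF_FALSE → pop True; no jump. Stack: []
LOAD_FAST_LOAD_FAST n,p → push -9,5. Stack: [-9, 5]
BINARY_OP - → -9 - 5 = -14. Stack: [-14]
STORE_FAST n → n=-14. Stack: []
LOAD_FAST i → push 2. Stack: [2]
LOAD_CONST → push 1. Stack: [2, 1]
BINARY_OP + → 2 + 1 = 3. Stack: [3]
STORE_FAST i → i=3. Stack: []
LOAD_FAST i → push 3. Stack: [3]
LOAD_CONST → push 3. Stack: [3, 3]
COMPARE_OP bool(<) → 3 vs 3 = False. Stack: [False]
POP_JUMP_IF_FALSE → pop False; jump. Stack: []
LOAD_FAST n → push -14. Stack: [-14]
RETURN_VALUE → return -14.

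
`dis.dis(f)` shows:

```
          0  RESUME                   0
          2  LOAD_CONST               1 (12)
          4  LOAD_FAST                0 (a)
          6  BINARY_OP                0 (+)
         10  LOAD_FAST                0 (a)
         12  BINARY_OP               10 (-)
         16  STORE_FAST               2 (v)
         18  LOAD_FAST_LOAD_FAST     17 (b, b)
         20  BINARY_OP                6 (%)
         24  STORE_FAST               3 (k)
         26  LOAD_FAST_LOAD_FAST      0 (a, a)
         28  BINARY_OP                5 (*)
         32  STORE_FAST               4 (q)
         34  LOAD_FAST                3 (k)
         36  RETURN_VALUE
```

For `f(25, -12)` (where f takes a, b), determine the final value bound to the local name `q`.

625

LOAD_CONST → push 12. Stack: [12]
LOAD_FAST a → push 25. Stack: [12, 25]
BINARY_OP + → 12 + 25 = 37. Stack: [37]
LOAD_FAST a → push 25. Stack: [37, 25]
BINARY_OP - → 37 - 25 = 12. Stack: [12]
STORE_FAST v → v=12. Stack: []
LOAD_FAST_LOAD_FAST b,b → push -12,-12. Stack: [-12, -12]
BINARY_OP % → -12 % -12 = 0. Stack: [0]
STORE_FAST k → k=0. Stack: []
LOAD_FAST_LOAD_FAST a,a → push 25,25. Stack: [25, 25]
BINARY_OP * → 25 * 25 = 625. Stack: [625]
STORE_FAST q → q=625. Stack: []
LOAD_FAST k → push 0. Stack: [0]
RETURN_VALUE → return 0.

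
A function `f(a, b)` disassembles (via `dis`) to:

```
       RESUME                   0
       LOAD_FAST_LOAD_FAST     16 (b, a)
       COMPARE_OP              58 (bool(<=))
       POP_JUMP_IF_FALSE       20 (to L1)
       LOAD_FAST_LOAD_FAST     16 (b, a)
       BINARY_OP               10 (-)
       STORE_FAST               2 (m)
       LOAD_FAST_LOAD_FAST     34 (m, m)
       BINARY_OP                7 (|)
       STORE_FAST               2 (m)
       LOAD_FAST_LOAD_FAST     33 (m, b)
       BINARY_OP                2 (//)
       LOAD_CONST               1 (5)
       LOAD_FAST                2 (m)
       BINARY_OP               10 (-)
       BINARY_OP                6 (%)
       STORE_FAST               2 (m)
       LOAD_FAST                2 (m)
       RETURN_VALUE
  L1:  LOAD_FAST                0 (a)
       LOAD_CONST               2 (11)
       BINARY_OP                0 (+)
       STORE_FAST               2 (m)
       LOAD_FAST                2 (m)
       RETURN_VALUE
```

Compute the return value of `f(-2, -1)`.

9

LOAD_FAST_LOAD_FAST b,a → push -1,-2. Stack: [-1, -2]
COMPARE_OP bool(<=) → -1 vs -2 = False. Stack: [False]
POP_JUMP_IF_FALSE → pop False; jump. Stack: []
LOAD_FAST a → push -2. Stack: [-2]
LOAD_CONST → push 11. Stack: [-2, 11]
BINARY_OP + → -2 + 11 = 9. Stack: [9]
STORE_FAST m → m=9. Stack: []
LOAD_FAST m → push 9. Stack: [9]
RETURN_VALUE → return 9.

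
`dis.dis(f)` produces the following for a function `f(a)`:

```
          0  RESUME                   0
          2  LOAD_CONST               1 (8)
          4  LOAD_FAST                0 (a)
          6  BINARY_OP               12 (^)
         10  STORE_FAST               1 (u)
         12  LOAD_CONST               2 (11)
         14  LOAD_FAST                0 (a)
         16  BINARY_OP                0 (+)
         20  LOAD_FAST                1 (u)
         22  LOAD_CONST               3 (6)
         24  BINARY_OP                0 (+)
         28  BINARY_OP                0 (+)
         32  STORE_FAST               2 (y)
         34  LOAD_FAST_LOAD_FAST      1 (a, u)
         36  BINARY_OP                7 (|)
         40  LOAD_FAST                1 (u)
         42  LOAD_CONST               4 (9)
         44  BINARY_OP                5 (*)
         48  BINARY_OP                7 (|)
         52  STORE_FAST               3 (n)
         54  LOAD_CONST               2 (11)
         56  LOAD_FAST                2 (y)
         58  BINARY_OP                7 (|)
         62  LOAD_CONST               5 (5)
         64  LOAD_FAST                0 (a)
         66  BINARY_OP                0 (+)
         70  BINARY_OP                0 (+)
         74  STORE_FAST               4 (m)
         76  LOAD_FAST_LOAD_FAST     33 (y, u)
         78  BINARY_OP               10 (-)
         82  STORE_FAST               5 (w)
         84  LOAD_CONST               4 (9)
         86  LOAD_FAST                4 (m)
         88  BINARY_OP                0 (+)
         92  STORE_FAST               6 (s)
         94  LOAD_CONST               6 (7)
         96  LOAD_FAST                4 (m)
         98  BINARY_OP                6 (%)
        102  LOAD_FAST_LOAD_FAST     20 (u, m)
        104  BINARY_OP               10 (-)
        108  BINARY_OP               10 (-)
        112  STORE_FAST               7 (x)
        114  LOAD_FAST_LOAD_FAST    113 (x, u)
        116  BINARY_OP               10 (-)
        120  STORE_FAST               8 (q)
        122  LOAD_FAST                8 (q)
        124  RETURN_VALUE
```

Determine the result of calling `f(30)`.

LOAD_CONST → push 8. Stack: [8]
LOAD_FAST a → push 30. Stack: [8, 30]
BINARY_OP ^ → 8 ^ 30 = 22. Stack: [22]
STORE_FAST u → u=22. Stack: []
LOAD_CONST → push 11. Stack: [11]
LOAD_FAST a → push 30. Stack: [11, 30]
BINARY_OP + → 11 + 30 = 41. Stack: [41]
LOAD_FAST u → push 22. Stack: [41, 22]
LOAD_CONST → push 6. Stack: [41, 22, 6]
BINARY_OP + → 22 + 6 = 28. Stack: [41, 28]
BINARY_OP + → 41 + 28 = 69. Stack: [69]
STORE_FAST y → y=69. Stack: []
LOAD_FAST_LOAD_FAST a,u → push 30,22. Stack: [30, 22]
BINARY_OP | → 30 | 22 = 30. Stack: [30]
LOAD_FAST u → push 22. Stack: [30, 22]
LOAD_CONST → push 9. Stack: [30, 22, 9]
BINARY_OP * → 22 * 9 = 198. Stack: [30, 198]
BINARY_OP | → 30 | 198 = 222. Stack: [222]
STORE_FAST n → n=222. Stack: []
LOAD_CONST → push 11. Stack: [11]
LOAD_FAST y → push 69. Stack: [11, 69]
BINARY_OP | → 11 | 69 = 79. Stack: [79]
LOAD_CONST → push 5. Stack: [79, 5]
LOAD_FAST a → push 30. Stack: [79, 5, 30]
BINARY_OP + → 5 + 30 = 35. Stack: [79, 35]
BINARY_OP + → 79 + 35 = 114. Stack: [114]
STORE_FAST m → m=114. Stack: []
LOAD_FAST_LOAD_FAST y,u → push 69,22. Stack: [69, 22]
BINARY_OP - → 69 - 22 = 47. Stack: [47]
STORE_FAST w → w=47. Stack: []
LOAD_CONST → push 9. Stack: [9]
LOAD_FAST m → push 114. Stack: [9, 114]
BINARY_OP + → 9 + 114 = 123. Stack: [123]
STORE_FAST s → s=123. Stack: []
LOAD_CONST → push 7. Stack: [7]
LOAD_FAST m → push 114. Stack: [7, 114]
BINARY_OP % → 7 % 114 = 7. Stack: [7]
LOAD_FAST_LOAD_FAST u,m → push 22,114. Stack: [7, 22, 114]
BINARY_OP - → 22 - 114 = -92. Stack: [7, -92]
BINARY_OP - → 7 - -92 = 99. Stack: [99]
STORE_FAST x → x=99. Stack: []
LOAD_FAST_LOAD_FAST x,u → push 99,22. Stack: [99, 22]
BINARY_OP - → 99 - 22 = 77. Stack: [77]
STORE_FAST q → q=77. Stack: []
LOAD_FAST q → push 77. Stack: [77]
RETURN_VALUE → return 77.

77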